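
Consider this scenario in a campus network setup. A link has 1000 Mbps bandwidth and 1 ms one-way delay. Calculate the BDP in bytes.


Given: bandwidth = 1000 Mbps, delay = 1 ms
BDP in bits = 1000 * 10^6 * 1 / 1000
BDP in bits = 1000000
BDP in bytes = 1000000 / 8 = 125000

125000


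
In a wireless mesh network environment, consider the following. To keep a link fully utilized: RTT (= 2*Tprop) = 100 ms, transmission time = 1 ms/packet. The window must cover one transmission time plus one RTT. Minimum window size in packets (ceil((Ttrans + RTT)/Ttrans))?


Given: Ttrans = 1 ms, RTT = 100 ms (= 2 * Tprop, Tprop = 50 ms)
Time until first ACK returns = Ttrans + RTT = 1 + 100 = 101 ms
Need W * Ttrans >= Ttrans + RTT  ->  W >= (Ttrans + RTT) / Ttrans
(Ttrans + RTT) / Ttrans = 101 / 1 = 101
W_min = ceil(101) = 101

101


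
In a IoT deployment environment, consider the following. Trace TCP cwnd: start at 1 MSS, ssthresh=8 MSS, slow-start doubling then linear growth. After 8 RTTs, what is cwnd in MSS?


RTT 0: cwnd = 1 MSS (initial)
RTT 1: cwnd = 2 MSS (slow start, doubled)
RTT 2: cwnd = 4 MSS (slow start, doubled)
RTT 3: cwnd = 8 MSS (slow start, doubled)
RTT 4: cwnd = 9 MSS (congestion avoidance, +1)
RTT 5: cwnd = 10 MSS (congestion avoidance, +1)
RTT 6: cwnd = 11 MSS (congestion avoidance, +1)
RTT 7: cwnd = 12 MSS (congestion avoidance, +1)
RTT 8: cwnd = 13 MSS (congestion avoidance, +1)

13


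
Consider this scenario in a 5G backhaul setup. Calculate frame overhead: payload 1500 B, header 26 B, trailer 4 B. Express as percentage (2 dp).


Given: payload = 1500 B, header = 26 B, trailer = 4 B
Overhead bytes = header + trailer = 26 + 4 = 30
Total frame = payload + overhead = 1500 + 30 = 1530
Overhead % = 30 / 1530 * 100 = 1.9608% -> 1.96% (2 dp)

1.96


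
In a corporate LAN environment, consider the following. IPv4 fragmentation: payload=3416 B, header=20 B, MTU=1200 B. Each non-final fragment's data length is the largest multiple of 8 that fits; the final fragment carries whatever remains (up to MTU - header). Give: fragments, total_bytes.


Max data per non-final fragment = floor((MTU - header)/8)*8 = floor((1200 - 20)/8)*8 = floor(1180/8)*8 = 1176 B
Final fragment needs no 8-byte alignment: it can carry up to MTU - header = 1180 B
Non-final fragments needed = ceil((payload - 1180) / 1176) = ceil(2236/1176) = ceil(1.9014) = 2
Number of fragments = 2 + 1 = 3
Fragment sizes (data): 2 * 1176 B + 1064 B (last, 1064 <= 1180 OK)
Total bytes sent = payload + n_frags * header = 3416 + 3*20 = 3416 + 60 = 3476 B

3, 3476


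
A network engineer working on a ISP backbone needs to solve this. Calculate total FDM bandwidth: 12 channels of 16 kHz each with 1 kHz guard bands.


Given: 12 channels, 16 kHz each, guard = 1 kHz
Channel bandwidth = 12 * 16 = 192 kHz
Guard bands = 11 gaps * 1 kHz = 11 kHz
Total = 192 + 11 = 203 kHz

203


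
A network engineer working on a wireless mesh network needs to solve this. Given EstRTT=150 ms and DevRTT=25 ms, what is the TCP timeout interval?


Given: EstRTT = 150 ms, DevRTT = 25 ms
Timeout = EstRTT + 4 * DevRTT
4 * DevRTT = 4 * 25 = 100
Timeout = 150 + 100 = 250 ms

250


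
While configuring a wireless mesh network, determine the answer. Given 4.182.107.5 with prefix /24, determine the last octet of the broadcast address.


Given: IP = 4.182.107.5, prefix = /24
Host bits = 32 - 24 = 8
Network last octet = 5 AND mask = 0
Host part size = 2^8 - 1 = 255
Broadcast last octet = 0 OR 255 = 255

255


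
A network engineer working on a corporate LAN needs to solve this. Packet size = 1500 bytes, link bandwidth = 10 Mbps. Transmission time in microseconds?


Given: packet = 1500 bytes, bandwidth = 10 Mbps
Packet in bits = 1500 * 8 = 12000 bits
Bandwidth = 10 * 10^6 = 10000000 bps
Time = 12000 / 10000000 seconds
Time in us = 12000 * 10^6 / 10000000 = 1200

1200


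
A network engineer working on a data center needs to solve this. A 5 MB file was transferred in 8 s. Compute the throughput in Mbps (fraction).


Given: file = 5 MB, time = 8 s
File in Mb = 5 * 8 = 40 Mb
Throughput = 40 / 8 Mbps
Throughput = 5 Mbps

5


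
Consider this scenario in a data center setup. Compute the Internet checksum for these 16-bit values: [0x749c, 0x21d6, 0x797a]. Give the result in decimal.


Given words: [0x749c, 0x21d6, 0x797a]
Step 1: Sum all words
Raw sum = 29852 + 8662 + 31098 = 69612
Step 2: Fold carry: (4076 + 1) = 4077
One's complement = ~4077 & 0xFFFF = 61458

61458


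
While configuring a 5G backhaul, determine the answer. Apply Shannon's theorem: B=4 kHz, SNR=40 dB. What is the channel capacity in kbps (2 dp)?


Given: B = 4 kHz, SNR = 40 dB
SNR linear = 10^(40/10) = 10000
1 + SNR = 10001
log2(10001) = 13.2878566418
C = 4 * 1000 * 13.2878566418 = 53151.4266 bps
C = 53.151427 kbps -> 53.15 kbps (2 dp)

53.15


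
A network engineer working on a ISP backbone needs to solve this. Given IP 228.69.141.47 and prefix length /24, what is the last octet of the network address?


Given: IP = 228.69.141.47, prefix = /24
Subnet mask = 255.255.255.0
Last octet of IP: 47
Last octet of mask: 0
Network last octet = 47 AND 0 = 0

0


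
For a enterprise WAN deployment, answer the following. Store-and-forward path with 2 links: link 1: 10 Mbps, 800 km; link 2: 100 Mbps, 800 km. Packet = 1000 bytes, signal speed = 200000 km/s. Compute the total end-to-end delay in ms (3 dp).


Packet = 1000 bytes = 8000 bits. Store-and-forward: sum (t_trans + t_prop) per link.
Link 1: t_trans = 8000/(10*10^6) s = 0.8000 ms; t_prop = 800/200000 s = 4.0000 ms; subtotal = 4.8000 ms
Link 2: t_trans = 8000/(100*10^6) s = 0.0800 ms; t_prop = 800/200000 s = 4.0000 ms; subtotal = 4.0800 ms
End-to-end = 4.8000 + 4.0800 = 8.8800 ms -> 8.880 ms (3 dp)

8.880


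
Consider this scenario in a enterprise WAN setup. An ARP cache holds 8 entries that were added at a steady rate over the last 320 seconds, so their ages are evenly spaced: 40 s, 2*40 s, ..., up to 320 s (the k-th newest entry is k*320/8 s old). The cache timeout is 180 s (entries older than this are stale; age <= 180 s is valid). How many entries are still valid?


Ages are k * 320/8 s for k = 1..8 (spacing = 40.0000 s).
Entry k is valid iff k * 320/8 <= 180 iff k <= 8 * 180 / 320 = 4.5000
n_valid = floor(4.5000) = 4
(n_stale = 8 - 4 = 4)

4


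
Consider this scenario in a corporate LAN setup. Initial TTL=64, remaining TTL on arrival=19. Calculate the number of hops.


Given: initial TTL = 64, received TTL = 19
Hops = initial TTL - received TTL
Hops = 64 - 19 = 45

45


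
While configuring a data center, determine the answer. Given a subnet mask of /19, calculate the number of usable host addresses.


Given: subnet mask /19
Host bits = 32 - 19 = 13
Total addresses = 2^13 = 8192
Usable hosts = 8192 - 2 (network + broadcast) = 8190

8190


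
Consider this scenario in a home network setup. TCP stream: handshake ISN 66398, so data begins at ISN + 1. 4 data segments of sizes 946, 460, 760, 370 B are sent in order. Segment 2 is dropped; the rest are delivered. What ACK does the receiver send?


SYN uses sequence number 66398; first data byte = ISN + 1 = 66399.
Segment 1: SEQ = 66399, len = 946 B, covers [66399, 67344]
Segment 2: SEQ = 67345, len = 460 B, covers [67345, 67804] [LOST]
Segment 3: SEQ = 67805, len = 760 B, covers [67805, 68564]
Segment 4: SEQ = 68565, len = 370 B, covers [68565, 68934]
In-order data received: bytes [66399, 67344] (segments 1..1).
Segment 2 missing -> gap begins at byte 67345; later segments buffered out of order.
Cumulative ACK = next expected in-order byte = 66399 + 946 = 67345

67345


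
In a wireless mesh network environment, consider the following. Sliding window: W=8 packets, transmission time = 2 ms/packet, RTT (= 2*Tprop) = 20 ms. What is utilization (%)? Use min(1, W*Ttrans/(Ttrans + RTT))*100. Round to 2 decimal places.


Given: W = 8, Ttrans = 2 ms, RTT = 20 ms (= 2 * Tprop, Tprop = 10 ms)
Cycle time = Ttrans + RTT = 2 + 20 = 22 ms (first packet sent until its ACK returns)
W * Ttrans = 8 * 2 = 16 ms of sending per cycle
W * Ttrans / (Ttrans + RTT) = 16 / 22 = 0.727273
U = min(1, 0.727273) = 0.727273
U% = 72.73%

72.73


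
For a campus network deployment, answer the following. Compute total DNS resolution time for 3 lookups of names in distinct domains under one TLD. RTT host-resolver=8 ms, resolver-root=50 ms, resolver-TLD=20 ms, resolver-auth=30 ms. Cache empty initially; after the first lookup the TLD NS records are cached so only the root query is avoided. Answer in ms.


Lookup 1 (cold cache): local + root + TLD + auth = 8 + 50 + 20 + 30 = 108 ms
Lookups 2..3 (TLD NS cached -> skip root; new domain -> still ask TLD and auth): local + TLD + auth = 8 + 20 + 30 = 58 ms each
Remaining 2 lookups: 2 * 58 = 116 ms
Total = 108 + 116 = 224 ms

224


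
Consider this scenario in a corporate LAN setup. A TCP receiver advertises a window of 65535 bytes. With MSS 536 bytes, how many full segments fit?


Given: RWND = 65535 bytes, MSS = 536 bytes
Full segments = floor(RWND / MSS)
Full segments = floor(65535 / 536)
Full segments = floor(122.2668) = 122

122


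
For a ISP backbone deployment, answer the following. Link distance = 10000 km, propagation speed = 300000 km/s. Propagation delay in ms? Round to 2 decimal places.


Given: distance = 10000 km, speed = 300000 km/s
Delay = distance / speed = 10000 / 300000 seconds
Delay in ms = 10000 * 1000 / 300000
Delay = 33.3333 ms
Rounded to 2 dp = 33.33 ms

33.33


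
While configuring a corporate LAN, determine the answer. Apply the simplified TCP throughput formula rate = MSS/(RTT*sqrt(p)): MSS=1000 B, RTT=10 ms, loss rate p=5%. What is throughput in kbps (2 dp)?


Given: MSS = 1000 bytes, RTT = 10 ms, loss = 5%
RTT in seconds = 10 / 1000 = 0.01
Loss rate = 5% = 0.05
sqrt(loss) = sqrt(0.05) = 0.223606797750
Throughput (bytes/s) = 1000 / (0.01 * 0.223606797750) = 447213.5955
Throughput (kbps) = 447213.5955 * 8 / 1000 = 3577.708764 -> 3577.71 kbps (2 dp)

3577.71


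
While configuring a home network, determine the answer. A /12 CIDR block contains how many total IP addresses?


Given: CIDR prefix /12
Host bits = 32 - 12 = 20
Total addresses = 2^20 = 1048576

1048576


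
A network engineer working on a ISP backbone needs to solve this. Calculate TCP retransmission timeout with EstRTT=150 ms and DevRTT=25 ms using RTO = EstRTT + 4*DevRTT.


Given: EstRTT = 150 ms, DevRTT = 25 ms
Timeout = EstRTT + 4 * DevRTT
4 * DevRTT = 4 * 25 = 100
Timeout = 150 + 100 = 250 ms

250


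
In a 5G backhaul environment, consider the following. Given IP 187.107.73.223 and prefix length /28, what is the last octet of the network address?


Given: IP = 187.107.73.223, prefix = /28
Subnet mask = 255.255.255.240
Last octet of IP: 223
Last octet of mask: 240
Network last octet = 223 AND 240 = 208

208


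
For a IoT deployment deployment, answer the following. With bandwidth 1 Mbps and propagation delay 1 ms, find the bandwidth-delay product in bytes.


Given: bandwidth = 1 Mbps, delay = 1 ms
BDP in bits = 1 * 10^6 * 1 / 1000
BDP in bits = 1000
BDP in bytes = 1000 / 8 = 125

125


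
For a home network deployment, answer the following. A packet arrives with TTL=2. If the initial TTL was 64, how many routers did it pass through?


Given: initial TTL = 64, received TTL = 2
Hops = initial TTL - received TTL
Hops = 64 - 2 = 62

62


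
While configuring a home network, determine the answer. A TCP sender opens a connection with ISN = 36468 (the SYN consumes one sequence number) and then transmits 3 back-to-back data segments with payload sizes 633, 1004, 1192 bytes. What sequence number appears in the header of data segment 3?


The SYN occupies sequence number ISN = 36468, so the first data byte is ISN + 1 = 36469.
SEQ of data segment i = (ISN + 1) + sum of payload sizes of segments 1..i-1.
Segment 1: SEQ = 36469, payload = 633 bytes
Segment 2: SEQ = 37102, payload = 1004 bytes
Segment 3: SEQ = 38106, payload = 1192 bytes
SEQ of segment 3 = 36469 + 633 + 1004 = 38106

38106


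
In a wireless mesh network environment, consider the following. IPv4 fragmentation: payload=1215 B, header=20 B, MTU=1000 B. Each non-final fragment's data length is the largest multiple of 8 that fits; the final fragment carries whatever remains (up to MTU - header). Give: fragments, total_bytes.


Max data per non-final fragment = floor((MTU - header)/8)*8 = floor((1000 - 20)/8)*8 = floor(980/8)*8 = 976 B
Final fragment needs no 8-byte alignment: it can carry up to MTU - header = 980 B
Non-final fragments needed = ceil((payload - 980) / 976) = ceil(235/976) = ceil(0.2408) = 1
Number of fragments = 1 + 1 = 2
Fragment sizes (data): 1 * 976 B + 239 B (last, 239 <= 980 OK)
Total bytes sent = payload + n_frags * header = 1215 + 2*20 = 1215 + 40 = 1255 B

2, 1255


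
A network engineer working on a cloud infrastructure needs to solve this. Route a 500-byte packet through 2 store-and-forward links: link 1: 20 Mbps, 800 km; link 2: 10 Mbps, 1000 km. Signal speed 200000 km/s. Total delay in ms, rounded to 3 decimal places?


Packet = 500 bytes = 4000 bits. Store-and-forward: sum (t_trans + t_prop) per link.
Link 1: t_trans = 4000/(20*10^6) s = 0.2000 ms; t_prop = 800/200000 s = 4.0000 ms; subtotal = 4.2000 ms
Link 2: t_trans = 4000/(10*10^6) s = 0.4000 ms; t_prop = 1000/200000 s = 5.0000 ms; subtotal = 5.4000 ms
End-to-end = 4.2000 + 5.4000 = 9.6000 ms -> 9.600 ms (3 dp)

9.600


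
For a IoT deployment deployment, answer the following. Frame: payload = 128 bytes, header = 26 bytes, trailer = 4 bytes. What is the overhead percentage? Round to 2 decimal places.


Given: payload = 128 B, header = 26 B, trailer = 4 B
Overhead bytes = header + trailer = 26 + 4 = 30
Total frame = payload + overhead = 128 + 30 = 158
Overhead % = 30 / 158 * 100 = 18.9873% -> 18.99% (2 dp)

18.99


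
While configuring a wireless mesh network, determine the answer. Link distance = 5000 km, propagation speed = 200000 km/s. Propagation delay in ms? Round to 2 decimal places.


Given: distance = 5000 km, speed = 200000 km/s
Delay = distance / speed = 5000 / 200000 seconds
Delay in ms = 5000 * 1000 / 200000
Delay = 25.0000 ms
Rounded to 2 dp = 25.00 ms

25.00


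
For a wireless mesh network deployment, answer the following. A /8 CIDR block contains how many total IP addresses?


Given: CIDR prefix /8
Host bits = 32 - 8 = 24
Total addresses = 2^24 = 16777216

16777216


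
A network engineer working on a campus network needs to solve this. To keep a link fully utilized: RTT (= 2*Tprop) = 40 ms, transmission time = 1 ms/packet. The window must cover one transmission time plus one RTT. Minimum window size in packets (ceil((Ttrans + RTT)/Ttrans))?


Given: Ttrans = 1 ms, RTT = 40 ms (= 2 * Tprop, Tprop = 20 ms)
Time until first ACK returns = Ttrans + RTT = 1 + 40 = 41 ms
Need W * Ttrans >= Ttrans + RTT  ->  W >= (Ttrans + RTT) / Ttrans
(Ttrans + RTT) / Ttrans = 41 / 1 = 41
W_min = ceil(41) = 41

41


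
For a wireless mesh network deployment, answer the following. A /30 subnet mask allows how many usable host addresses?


Given: subnet mask /30
Host bits = 32 - 30 = 2
Total addresses = 2^2 = 4
Usable hosts = 4 - 2 (network + broadcast) = 2

2


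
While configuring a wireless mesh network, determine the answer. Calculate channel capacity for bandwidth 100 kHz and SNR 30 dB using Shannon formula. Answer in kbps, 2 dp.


Given: B = 100 kHz, SNR = 30 dB
SNR linear = 10^(30/10) = 1000
1 + SNR = 1001
log2(1001) = 9.9672262588
C = 100 * 1000 * 9.9672262588 = 996722.6259 bps
C = 996.722626 kbps -> 996.72 kbps (2 dp)

996.72


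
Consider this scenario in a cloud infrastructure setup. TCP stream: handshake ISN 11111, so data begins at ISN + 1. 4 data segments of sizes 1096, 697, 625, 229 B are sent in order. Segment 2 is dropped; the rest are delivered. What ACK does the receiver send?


SYN uses sequence number 11111; first data byte = ISN + 1 = 11112.
Segment 1: SEQ = 11112, len = 1096 B, covers [11112, 12207]
Segment 2: SEQ = 12208, len = 697 B, covers [12208, 12904] [LOST]
Segment 3: SEQ = 12905, len = 625 B, covers [12905, 13529]
Segment 4: SEQ = 13530, len = 229 B, covers [13530, 13758]
In-order data received: bytes [11112, 12207] (segments 1..1).
Segment 2 missing -> gap begins at byte 12208; later segments buffered out of order.
Cumulative ACK = next expected in-order byte = 11112 + 1096 = 12208

12208


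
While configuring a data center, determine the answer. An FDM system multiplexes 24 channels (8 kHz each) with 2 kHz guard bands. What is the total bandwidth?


Given: 24 channels, 8 kHz each, guard = 2 kHz
Channel bandwidth = 24 * 8 = 192 kHz
Guard bands = 23 gaps * 2 kHz = 46 kHz
Total = 192 + 46 = 238 kHz

238


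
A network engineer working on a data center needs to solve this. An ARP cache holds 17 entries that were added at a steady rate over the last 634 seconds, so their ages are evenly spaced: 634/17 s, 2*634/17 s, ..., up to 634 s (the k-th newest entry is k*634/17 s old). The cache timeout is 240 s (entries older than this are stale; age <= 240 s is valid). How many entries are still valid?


Ages are k * 634/17 s for k = 1..17 (spacing = 37.2941 s).
Entry k is valid iff k * 634/17 <= 240 iff k <= 17 * 240 / 634 = 6.4353
n_valid = floor(6.4353) = 6
(n_stale = 17 - 6 = 11)

6


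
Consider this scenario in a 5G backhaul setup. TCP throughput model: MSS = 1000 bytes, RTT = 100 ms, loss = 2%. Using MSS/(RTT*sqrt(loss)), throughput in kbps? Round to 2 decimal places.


Given: MSS = 1000 bytes, RTT = 100 ms, loss = 2%
RTT in seconds = 100 / 1000 = 0.1
Loss rate = 2% = 0.02
sqrt(loss) = sqrt(0.02) = 0.141421356237
Throughput (bytes/s) = 1000 / (0.1 * 0.141421356237) = 70710.6781
Throughput (kbps) = 70710.6781 * 8 / 1000 = 565.685425 -> 565.69 kbps (2 dp)

565.69


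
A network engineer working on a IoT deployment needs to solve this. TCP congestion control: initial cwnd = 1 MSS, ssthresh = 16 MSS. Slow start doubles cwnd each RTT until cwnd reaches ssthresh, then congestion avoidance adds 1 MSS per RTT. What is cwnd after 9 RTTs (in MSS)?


RTT 0: cwnd = 1 MSS (initial)
RTT 1: cwnd = 2 MSS (slow start, doubled)
RTT 2: cwnd = 4 MSS (slow start, doubled)
RTT 3: cwnd = 8 MSS (slow start, doubled)
RTT 4: cwnd = 16 MSS (slow start, doubled)
RTT 5: cwnd = 17 MSS (congestion avoidance, +1)
RTT 6: cwnd = 18 MSS (congestion avoidance, +1)
RTT 7: cwnd = 19 MSS (congestion avoidance, +1)
RTT 8: cwnd = 20 MSS (congestion avoidance, +1)
RTT 9: cwnd = 21 MSS (congestion avoidance, +1)

21


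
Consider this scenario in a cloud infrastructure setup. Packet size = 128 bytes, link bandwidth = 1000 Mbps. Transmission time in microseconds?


Given: packet = 128 bytes, bandwidth = 1000 Mbps
Packet in bits = 128 * 8 = 1024 bits
Bandwidth = 1000 * 10^6 = 1000000000 bps
Time = 1024 / 1000000000 seconds
Time in us = 1024 * 10^6 / 1000000000 = 1.024

1.024


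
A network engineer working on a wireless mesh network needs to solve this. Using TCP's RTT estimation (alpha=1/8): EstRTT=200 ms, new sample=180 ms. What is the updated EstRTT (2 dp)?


Given: EstRTT = 200 ms, SampleRTT = 180 ms, alpha = 1/8
New EstRTT = (1 - alpha) * EstRTT + alpha * SampleRTT
(7/8) * 200 = 175
(1/8) * 180 = 22.5
New EstRTT = 175 + 22.5 = 197.5 ms -> 197.50 ms (2 dp)

197.50


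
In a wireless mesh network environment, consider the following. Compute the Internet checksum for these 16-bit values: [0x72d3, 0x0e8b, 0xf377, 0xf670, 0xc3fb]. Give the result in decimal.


Given words: [0x72d3, 0x0e8b, 0xf377, 0xf670, 0xc3fb]
Step 1: Sum all words
Raw sum = 29395 + 3723 + 62327 + 63088 + 50171 = 208704
Step 2: Fold carry: (12096 + 3) = 12099
One's complement = ~12099 & 0xFFFF = 53436

53436


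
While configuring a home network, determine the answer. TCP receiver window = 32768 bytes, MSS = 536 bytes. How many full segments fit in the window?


Given: RWND = 32768 bytes, MSS = 536 bytes
Full segments = floor(RWND / MSS)
Full segments = floor(32768 / 536)
Full segments = floor(61.1343) = 61

61


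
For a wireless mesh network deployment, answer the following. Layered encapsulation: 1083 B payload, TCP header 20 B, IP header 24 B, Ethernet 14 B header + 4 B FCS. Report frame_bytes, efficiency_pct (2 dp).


TCP segment = 1083 + 20 = 1103 B
IP packet = 1103 + 24 = 1127 B
Ethernet frame = 1127 + 14 + 4 = 1145 B
Efficiency = app / frame = 1083 / 1145 = 0.945852 = 94.5852% -> 94.59% (2 dp)

1145, 94.59


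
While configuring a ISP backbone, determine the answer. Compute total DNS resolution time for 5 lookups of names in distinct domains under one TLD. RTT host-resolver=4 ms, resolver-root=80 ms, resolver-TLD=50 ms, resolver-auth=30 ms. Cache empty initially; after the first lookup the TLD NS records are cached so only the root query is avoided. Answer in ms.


Lookup 1 (cold cache): local + root + TLD + auth = 4 + 80 + 50 + 30 = 164 ms
Lookups 2..5 (TLD NS cached -> skip root; new domain -> still ask TLD and auth): local + TLD + auth = 4 + 50 + 30 = 84 ms each
Remaining 4 lookups: 4 * 84 = 336 ms
Total = 164 + 336 = 500 ms

500


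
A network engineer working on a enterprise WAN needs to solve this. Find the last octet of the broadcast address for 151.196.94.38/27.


Given: IP = 151.196.94.38, prefix = /27
Host bits = 32 - 27 = 5
Network last octet = 38 AND mask = 32
Host part size = 2^5 - 1 = 31
Broadcast last octet = 32 OR 31 = 63

63


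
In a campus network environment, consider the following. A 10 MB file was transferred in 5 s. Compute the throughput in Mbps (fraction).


Given: file = 10 MB, time = 5 s
File in Mb = 10 * 8 = 80 Mb
Throughput = 80 / 5 Mbps
Throughput = 16 Mbps

16


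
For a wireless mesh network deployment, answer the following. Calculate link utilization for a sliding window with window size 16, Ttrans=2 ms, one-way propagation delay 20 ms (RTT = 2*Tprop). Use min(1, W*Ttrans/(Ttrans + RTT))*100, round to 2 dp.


Given: W = 16, Ttrans = 2 ms, RTT = 40 ms (= 2 * Tprop, Tprop = 20 ms)
Cycle time = Ttrans + RTT = 2 + 40 = 42 ms (first packet sent until its ACK returns)
W * Ttrans = 16 * 2 = 32 ms of sending per cycle
W * Ttrans / (Ttrans + RTT) = 32 / 42 = 0.761905
U = min(1, 0.761905) = 0.761905
U% = 76.19%

76.19


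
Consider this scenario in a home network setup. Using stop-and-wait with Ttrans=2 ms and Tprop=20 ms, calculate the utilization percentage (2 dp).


Given: Ttrans = 2 ms, Tprop = 20 ms
RTT = 2 * Tprop = 2 * 20 = 40 ms
U = Ttrans / (Ttrans + RTT)
U = 2 / (2 + 40)
U = 2 / 42 = 0.047619
U% = 4.76%

4.76


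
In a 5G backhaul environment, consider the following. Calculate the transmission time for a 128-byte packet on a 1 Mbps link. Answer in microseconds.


Given: packet = 128 bytes, bandwidth = 1 Mbps
Packet in bits = 128 * 8 = 1024 bits
Bandwidth = 1 * 10^6 = 1000000 bps
Time = 1024 / 1000000 seconds
Time in us = 1024 * 10^6 / 1000000 = 1024

1024


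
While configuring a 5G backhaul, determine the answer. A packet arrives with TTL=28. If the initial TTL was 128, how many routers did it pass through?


Given: initial TTL = 128, received TTL = 28
Hops = initial TTL - received TTL
Hops = 128 - 28 = 100

100


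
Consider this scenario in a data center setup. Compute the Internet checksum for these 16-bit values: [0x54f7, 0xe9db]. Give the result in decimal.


Given words: [0x54f7, 0xe9db]
Step 1: Sum all words
Raw sum = 21751 + 59867 = 81618
Step 2: Fold carry: (16082 + 1) = 16083
One's complement = ~16083 & 0xFFFF = 49452

49452


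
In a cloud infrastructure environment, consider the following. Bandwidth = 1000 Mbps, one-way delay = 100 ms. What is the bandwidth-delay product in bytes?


Given: bandwidth = 1000 Mbps, delay = 100 ms
BDP in bits = 1000 * 10^6 * 100 / 1000
BDP in bits = 100000000
BDP in bytes = 100000000 / 8 = 12500000

12500000


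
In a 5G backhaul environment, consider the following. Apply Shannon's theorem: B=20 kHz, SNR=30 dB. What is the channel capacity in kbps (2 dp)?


Given: B = 20 kHz, SNR = 30 dB
SNR linear = 10^(30/10) = 1000
1 + SNR = 1001
log2(1001) = 9.9672262588
C = 20 * 1000 * 9.9672262588 = 199344.5252 bps
C = 199.344525 kbps -> 199.34 kbps (2 dp)

199.34


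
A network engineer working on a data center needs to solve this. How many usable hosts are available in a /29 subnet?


Given: subnet mask /29
Host bits = 32 - 29 = 3
Total addresses = 2^3 = 8
Usable hosts = 8 - 2 (network + broadcast) = 6

6


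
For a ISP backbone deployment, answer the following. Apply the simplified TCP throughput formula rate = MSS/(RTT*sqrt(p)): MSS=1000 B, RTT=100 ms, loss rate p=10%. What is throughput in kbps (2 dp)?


Given: MSS = 1000 bytes, RTT = 100 ms, loss = 10%
RTT in seconds = 100 / 1000 = 0.1
Loss rate = 10% = 0.1
sqrt(loss) = sqrt(0.1) = 0.316227766017
Throughput (bytes/s) = 1000 / (0.1 * 0.316227766017) = 31622.7766
Throughput (kbps) = 31622.7766 * 8 / 1000 = 252.982213 -> 252.98 kbps (2 dp)

252.98


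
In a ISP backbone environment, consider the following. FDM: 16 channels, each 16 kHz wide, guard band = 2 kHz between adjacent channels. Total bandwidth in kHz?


Given: 16 channels, 16 kHz each, guard = 2 kHz
Channel bandwidth = 16 * 16 = 256 kHz
Guard bands = 15 gaps * 2 kHz = 30 kHz
Total = 256 + 30 = 286 kHz

286


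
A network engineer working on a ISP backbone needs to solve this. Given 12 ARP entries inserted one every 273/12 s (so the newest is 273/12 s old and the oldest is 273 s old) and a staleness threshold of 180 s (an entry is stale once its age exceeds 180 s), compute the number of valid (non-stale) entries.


Ages are k * 273/12 s for k = 1..12 (spacing = 22.7500 s).
Entry k is valid iff k * 273/12 <= 180 iff k <= 12 * 180 / 273 = 7.9121
n_valid = floor(7.9121) = 7
(n_stale = 12 - 7 = 5)

7


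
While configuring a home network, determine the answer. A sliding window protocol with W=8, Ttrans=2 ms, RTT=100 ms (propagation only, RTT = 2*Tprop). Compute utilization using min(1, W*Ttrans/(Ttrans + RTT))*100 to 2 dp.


Given: W = 8, Ttrans = 2 ms, RTT = 100 ms (= 2 * Tprop, Tprop = 50 ms)
Cycle time = Ttrans + RTT = 2 + 100 = 102 ms (first packet sent until its ACK returns)
W * Ttrans = 8 * 2 = 16 ms of sending per cycle
W * Ttrans / (Ttrans + RTT) = 16 / 102 = 0.156863
U = min(1, 0.156863) = 0.156863
U% = 15.69%

15.69


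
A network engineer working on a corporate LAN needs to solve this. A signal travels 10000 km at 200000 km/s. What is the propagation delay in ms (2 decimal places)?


Given: distance = 10000 km, speed = 200000 km/s
Delay = distance / speed = 10000 / 200000 seconds
Delay in ms = 10000 * 1000 / 200000
Delay = 50.0000 ms
Rounded to 2 dp = 50.00 ms

50.00


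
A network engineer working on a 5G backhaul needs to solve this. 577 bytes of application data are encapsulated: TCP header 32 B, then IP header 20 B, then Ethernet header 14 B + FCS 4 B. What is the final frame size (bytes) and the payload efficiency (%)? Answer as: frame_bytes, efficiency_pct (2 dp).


TCP segment = 577 + 32 = 609 B
IP packet = 609 + 20 = 629 B
Ethernet frame = 629 + 14 + 4 = 647 B
Efficiency = app / frame = 577 / 647 = 0.891808 = 89.1808% -> 89.18% (2 dp)

647, 89.18


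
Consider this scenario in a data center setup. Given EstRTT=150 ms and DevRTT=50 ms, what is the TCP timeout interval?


Given: EstRTT = 150 ms, DevRTT = 50 ms
Timeout = EstRTT + 4 * DevRTT
4 * DevRTT = 4 * 50 = 200
Timeout = 150 + 200 = 350 ms

350


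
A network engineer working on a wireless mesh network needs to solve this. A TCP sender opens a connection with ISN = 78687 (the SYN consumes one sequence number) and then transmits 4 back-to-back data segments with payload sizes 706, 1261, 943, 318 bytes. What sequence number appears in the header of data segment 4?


The SYN occupies sequence number ISN = 78687, so the first data byte is ISN + 1 = 78688.
SEQ of data segment i = (ISN + 1) + sum of payload sizes of segments 1..i-1.
Segment 1: SEQ = 78688, payload = 706 bytes
Segment 2: SEQ = 79394, payload = 1261 bytes
Segment 3: SEQ = 80655, payload = 943 bytes
Segment 4: SEQ = 81598, payload = 318 bytes
SEQ of segment 4 = 78688 + 706 + 1261 + 943 = 81598

81598


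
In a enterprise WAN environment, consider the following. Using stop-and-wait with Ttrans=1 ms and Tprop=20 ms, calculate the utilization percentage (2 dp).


Given: Ttrans = 1 ms, Tprop = 20 ms
RTT = 2 * Tprop = 2 * 20 = 40 ms
U = Ttrans / (Ttrans + RTT)
U = 1 / (1 + 40)
U = 1 / 41 = 0.02439
U% = 2.44%

2.44


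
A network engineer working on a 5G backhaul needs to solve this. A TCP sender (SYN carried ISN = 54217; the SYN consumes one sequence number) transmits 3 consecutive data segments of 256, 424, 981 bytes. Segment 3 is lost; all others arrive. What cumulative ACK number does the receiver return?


SYN uses sequence number 54217; first data byte = ISN + 1 = 54218.
Segment 1: SEQ = 54218, len = 256 B, covers [54218, 54473]
Segment 2: SEQ = 54474, len = 424 B, covers [54474, 54897]
Segment 3: SEQ = 54898, len = 981 B, covers [54898, 55878] [LOST]
In-order data received: bytes [54218, 54897] (segments 1..2).
Segment 3 missing -> gap begins at byte 54898.
Cumulative ACK = next expected in-order byte = 54218 + 256 + 424 = 54898

54898


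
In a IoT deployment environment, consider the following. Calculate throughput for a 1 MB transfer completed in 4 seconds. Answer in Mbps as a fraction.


Given: file = 1 MB, time = 4 s
File in Mb = 1 * 8 = 8 Mb
Throughput = 8 / 4 Mbps
Throughput = 2 Mbps

2


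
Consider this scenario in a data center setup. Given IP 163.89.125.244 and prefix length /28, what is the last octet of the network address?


Given: IP = 163.89.125.244, prefix = /28
Subnet mask = 255.255.255.240
Last octet of IP: 244
Last octet of mask: 240
Network last octet = 244 AND 240 = 240

240


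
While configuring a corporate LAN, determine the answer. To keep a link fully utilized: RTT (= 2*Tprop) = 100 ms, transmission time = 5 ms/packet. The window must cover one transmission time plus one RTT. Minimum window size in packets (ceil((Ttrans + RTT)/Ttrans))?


Given: Ttrans = 5 ms, RTT = 100 ms (= 2 * Tprop, Tprop = 50 ms)
Time until first ACK returns = Ttrans + RTT = 5 + 100 = 105 ms
Need W * Ttrans >= Ttrans + RTT  ->  W >= (Ttrans + RTT) / Ttrans
(Ttrans + RTT) / Ttrans = 105 / 5 = 21
W_min = ceil(21) = 21

21


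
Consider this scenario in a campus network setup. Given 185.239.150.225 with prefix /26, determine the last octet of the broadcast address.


Given: IP = 185.239.150.225, prefix = /26
Host bits = 32 - 26 = 6
Network last octet = 225 AND mask = 192
Host part size = 2^6 - 1 = 63
Broadcast last octet = 192 OR 63 = 255

255


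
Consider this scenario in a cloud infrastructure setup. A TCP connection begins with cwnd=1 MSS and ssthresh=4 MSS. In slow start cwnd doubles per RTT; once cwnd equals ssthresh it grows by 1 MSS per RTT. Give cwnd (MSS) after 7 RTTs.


RTT 0: cwnd = 1 MSS (initial)
RTT 1: cwnd = 2 MSS (slow start, doubled)
RTT 2: cwnd = 4 MSS (slow start, doubled)
RTT 3: cwnd = 5 MSS (congestion avoidance, +1)
RTT 4: cwnd = 6 MSS (congestion avoidance, +1)
RTT 5: cwnd = 7 MSS (congestion avoidance, +1)
RTT 6: cwnd = 8 MSS (congestion avoidance, +1)
RTT 7: cwnd = 9 MSS (congestion avoidance, +1)

9


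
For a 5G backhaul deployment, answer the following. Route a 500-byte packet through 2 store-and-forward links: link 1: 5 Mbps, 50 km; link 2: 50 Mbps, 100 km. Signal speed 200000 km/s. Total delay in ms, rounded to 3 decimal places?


Packet = 500 bytes = 4000 bits. Store-and-forward: sum (t_trans + t_prop) per link.
Link 1: t_trans = 4000/(5*10^6) s = 0.8000 ms; t_prop = 50/200000 s = 0.2500 ms; subtotal = 1.0500 ms
Link 2: t_trans = 4000/(50*10^6) s = 0.0800 ms; t_prop = 100/200000 s = 0.5000 ms; subtotal = 0.5800 ms
End-to-end = 1.0500 + 0.5800 = 1.6300 ms -> 1.630 ms (3 dp)

1.630


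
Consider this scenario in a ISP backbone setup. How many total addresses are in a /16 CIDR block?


Given: CIDR prefix /16
Host bits = 32 - 16 = 16
Total addresses = 2^16 = 65536

65536


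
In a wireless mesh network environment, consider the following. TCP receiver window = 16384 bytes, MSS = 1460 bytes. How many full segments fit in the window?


Given: RWND = 16384 bytes, MSS = 1460 bytes
Full segments = floor(RWND / MSS)
Full segments = floor(16384 / 1460)
Full segments = floor(11.2219) = 11

11


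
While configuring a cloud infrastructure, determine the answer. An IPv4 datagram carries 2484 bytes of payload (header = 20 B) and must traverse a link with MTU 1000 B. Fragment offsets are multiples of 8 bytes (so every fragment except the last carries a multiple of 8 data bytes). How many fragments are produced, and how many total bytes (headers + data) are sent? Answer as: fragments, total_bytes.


Max data per non-final fragment = floor((MTU - header)/8)*8 = floor((1000 - 20)/8)*8 = floor(980/8)*8 = 976 B
Final fragment needs no 8-byte alignment: it can carry up to MTU - header = 980 B
Non-final fragments needed = ceil((payload - 980) / 976) = ceil(1504/976) = ceil(1.5410) = 2
Number of fragments = 2 + 1 = 3
Fragment sizes (data): 2 * 976 B + 532 B (last, 532 <= 980 OK)
Total bytes sent = payload + n_frags * header = 2484 + 3*20 = 2484 + 60 = 2544 B

3, 2544


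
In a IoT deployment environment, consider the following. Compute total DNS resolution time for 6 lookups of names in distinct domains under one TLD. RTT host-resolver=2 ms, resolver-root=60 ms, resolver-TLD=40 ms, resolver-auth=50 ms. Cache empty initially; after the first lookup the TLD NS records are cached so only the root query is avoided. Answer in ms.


Lookup 1 (cold cache): local + root + TLD + auth = 2 + 60 + 40 + 50 = 152 ms
Lookups 2..6 (TLD NS cached -> skip root; new domain -> still ask TLD and auth): local + TLD + auth = 2 + 40 + 50 = 92 ms each
Remaining 5 lookups: 5 * 92 = 460 ms
Total = 152 + 460 = 612 ms

612


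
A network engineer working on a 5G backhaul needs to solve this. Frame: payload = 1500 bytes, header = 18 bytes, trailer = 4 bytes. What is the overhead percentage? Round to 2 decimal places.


Given: payload = 1500 B, header = 18 B, trailer = 4 B
Overhead bytes = header + trailer = 18 + 4 = 22
Total frame = payload + overhead = 1500 + 22 = 1522
Overhead % = 22 / 1522 * 100 = 1.4455% -> 1.45% (2 dp)

1.45


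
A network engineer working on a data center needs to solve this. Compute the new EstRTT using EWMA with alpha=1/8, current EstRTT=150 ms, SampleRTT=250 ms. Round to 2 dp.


Given: EstRTT = 150 ms, SampleRTT = 250 ms, alpha = 1/8
New EstRTT = (1 - alpha) * EstRTT + alpha * SampleRTT
(7/8) * 150 = 131.25
(1/8) * 250 = 31.25
New EstRTT = 131.25 + 31.25 = 162.5 ms -> 162.50 ms (2 dp)

162.50


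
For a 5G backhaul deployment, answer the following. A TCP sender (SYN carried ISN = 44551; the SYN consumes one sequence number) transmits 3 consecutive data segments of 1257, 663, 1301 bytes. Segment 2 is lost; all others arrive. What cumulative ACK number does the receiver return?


SYN uses sequence number 44551; first data byte = ISN + 1 = 44552.
Segment 1: SEQ = 44552, len = 1257 B, covers [44552, 45808]
Segment 2: SEQ = 45809, len = 663 B, covers [45809, 46471] [LOST]
Segment 3: SEQ = 46472, len = 1301 B, covers [46472, 47772]
In-order data received: bytes [44552, 45808] (segments 1..1).
Segment 2 missing -> gap begins at byte 45809; later segments buffered out of order.
Cumulative ACK = next expected in-order byte = 44552 + 1257 = 45809

45809


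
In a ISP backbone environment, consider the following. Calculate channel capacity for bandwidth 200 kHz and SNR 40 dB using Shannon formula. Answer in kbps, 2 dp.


Given: B = 200 kHz, SNR = 40 dB
SNR linear = 10^(40/10) = 10000
1 + SNR = 10001
log2(10001) = 13.2878566418
C = 200 * 1000 * 13.2878566418 = 2657571.3284 bps
C = 2657.571328 kbps -> 2657.57 kbps (2 dp)

2657.57


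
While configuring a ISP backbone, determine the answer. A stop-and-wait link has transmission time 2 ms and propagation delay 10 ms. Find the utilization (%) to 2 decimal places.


Given: Ttrans = 2 ms, Tprop = 10 ms
RTT = 2 * Tprop = 2 * 10 = 20 ms
U = Ttrans / (Ttrans + RTT)
U = 2 / (2 + 20)
U = 2 / 22 = 0.090909
U% = 9.09%

9.09


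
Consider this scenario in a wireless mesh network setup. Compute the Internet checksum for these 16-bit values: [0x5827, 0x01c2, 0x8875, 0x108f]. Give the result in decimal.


Given words: [0x5827, 0x01c2, 0x8875, 0x108f]
Step 1: Sum all words
Raw sum = 22567 + 450 + 34933 + 4239 = 62189
One's complement = ~62189 & 0xFFFF = 3346

3346


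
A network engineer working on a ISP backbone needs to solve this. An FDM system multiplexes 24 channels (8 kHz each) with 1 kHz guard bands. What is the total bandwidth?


Given: 24 channels, 8 kHz each, guard = 1 kHz
Channel bandwidth = 24 * 8 = 192 kHz
Guard bands = 23 gaps * 1 kHz = 23 kHz
Total = 192 + 23 = 215 kHz

215


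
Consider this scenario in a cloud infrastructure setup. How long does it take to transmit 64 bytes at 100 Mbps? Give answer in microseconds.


Given: packet = 64 bytes, bandwidth = 100 Mbps
Packet in bits = 64 * 8 = 512 bits
Bandwidth = 100 * 10^6 = 100000000 bps
Time = 512 / 100000000 seconds
Time in us = 512 * 10^6 / 100000000 = 5.12

5.12


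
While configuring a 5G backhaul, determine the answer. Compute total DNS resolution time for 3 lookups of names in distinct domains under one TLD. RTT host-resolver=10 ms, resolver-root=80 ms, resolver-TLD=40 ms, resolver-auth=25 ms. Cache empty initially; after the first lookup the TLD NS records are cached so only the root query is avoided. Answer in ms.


Lookup 1 (cold cache): local + root + TLD + auth = 10 + 80 + 40 + 25 = 155 ms
Lookups 2..3 (TLD NS cached -> skip root; new domain -> still ask TLD and auth): local + TLD + auth = 10 + 40 + 25 = 75 ms each
Remaining 2 lookups: 2 * 75 = 150 ms
Total = 155 + 150 = 305 ms

305


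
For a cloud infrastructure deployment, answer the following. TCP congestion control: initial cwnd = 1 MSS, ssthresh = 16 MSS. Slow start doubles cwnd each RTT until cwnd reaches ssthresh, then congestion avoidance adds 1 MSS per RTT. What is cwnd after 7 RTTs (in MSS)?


RTT 0: cwnd = 1 MSS (initial)
RTT 1: cwnd = 2 MSS (slow start, doubled)
RTT 2: cwnd = 4 MSS (slow start, doubled)
RTT 3: cwnd = 8 MSS (slow start, doubled)
RTT 4: cwnd = 16 MSS (slow start, doubled)
RTT 5: cwnd = 17 MSS (congestion avoidance, +1)
RTT 6: cwnd = 18 MSS (congestion avoidance, +1)
RTT 7: cwnd = 19 MSS (congestion avoidance, +1)

19


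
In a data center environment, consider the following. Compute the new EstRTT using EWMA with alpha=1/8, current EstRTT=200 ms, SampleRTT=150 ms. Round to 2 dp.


Given: EstRTT = 200 ms, SampleRTT = 150 ms, alpha = 1/8
New EstRTT = (1 - alpha) * EstRTT + alpha * SampleRTT
(7/8) * 200 = 175
(1/8) * 150 = 18.75
New EstRTT = 175 + 18.75 = 193.75 ms -> 193.75 ms (2 dp)

193.75


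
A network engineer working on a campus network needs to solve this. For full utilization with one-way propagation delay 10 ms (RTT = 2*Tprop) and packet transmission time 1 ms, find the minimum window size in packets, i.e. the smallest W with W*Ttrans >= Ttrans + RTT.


Given: Ttrans = 1 ms, RTT = 20 ms (= 2 * Tprop, Tprop = 10 ms)
Time until first ACK returns = Ttrans + RTT = 1 + 20 = 21 ms
Need W * Ttrans >= Ttrans + RTT  ->  W >= (Ttrans + RTT) / Ttrans
(Ttrans + RTT) / Ttrans = 21 / 1 = 21
W_min = ceil(21) = 21

21


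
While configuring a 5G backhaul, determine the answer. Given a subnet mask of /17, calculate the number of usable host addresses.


Given: subnet mask /17
Host bits = 32 - 17 = 15
Total addresses = 2^15 = 32768
Usable hosts = 32768 - 2 (network + broadcast) = 32766

32766


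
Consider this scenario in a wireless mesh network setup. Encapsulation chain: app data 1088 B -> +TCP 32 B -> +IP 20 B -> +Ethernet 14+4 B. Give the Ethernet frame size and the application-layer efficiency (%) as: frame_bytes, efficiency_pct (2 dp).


TCP segment = 1088 + 32 = 1120 B
IP packet = 1120 + 20 = 1140 B
Ethernet frame = 1140 + 14 + 4 = 1158 B
Efficiency = app / frame = 1088 / 1158 = 0.939551 = 93.9551% -> 93.96% (2 dp)

1158, 93.96
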